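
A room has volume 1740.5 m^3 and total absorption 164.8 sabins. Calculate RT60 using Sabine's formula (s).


Given values:
  V = 1740.5 m^3
  A = 164.8 sabins
Formula: RT60 = 0.161 * V / A
Numerator: 0.161 * 1740.5 = 280.2205
RT60 = 280.2205 / 164.8 = 1.7

1.7 s


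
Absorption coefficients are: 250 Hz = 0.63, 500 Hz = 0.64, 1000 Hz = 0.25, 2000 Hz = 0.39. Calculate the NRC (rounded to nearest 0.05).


Given values:
  a_250 = 0.63, a_500 = 0.64
  a_1000 = 0.25, a_2000 = 0.39
Formula: NRC = (a250 + a500 + a1000 + a2000) / 4
Sum = 0.63 + 0.64 + 0.25 + 0.39 = 1.91
NRC = 1.91 / 4 = 0.4775
Rounded to nearest 0.05: 0.5

0.5


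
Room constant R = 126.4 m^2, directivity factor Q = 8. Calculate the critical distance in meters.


Given values:
  R = 126.4 m^2, Q = 8
Formula: d_c = 0.141 * sqrt(Q * R)
Compute Q * R = 8 * 126.4 = 1011.2
Compute sqrt(1011.2) = 31.7994
d_c = 0.141 * 31.7994 = 4.484

4.484 m


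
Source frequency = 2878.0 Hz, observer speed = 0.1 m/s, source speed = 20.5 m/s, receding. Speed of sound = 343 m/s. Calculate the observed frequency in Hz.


Given values:
  f_s = 2878.0 Hz, v_o = 0.1 m/s, v_s = 20.5 m/s
  Direction: receding
Formula: f_o = f_s * (c - v_o) / (c + v_s)
Numerator: c - v_o = 343 - 0.1 = 342.9
Denominator: c + v_s = 343 + 20.5 = 363.5
f_o = 2878.0 * 342.9 / 363.5 = 2714.9

2714.9 Hz


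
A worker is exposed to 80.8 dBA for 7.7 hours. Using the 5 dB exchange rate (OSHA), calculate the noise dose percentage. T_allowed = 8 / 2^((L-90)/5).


Given values:
  L = 80.8 dBA, T = 7.7 hours
Formula: T_allowed = 8 / 2^((L - 90) / 5)
Compute exponent: (80.8 - 90) / 5 = -1.84
Compute 2^(-1.84) = 0.279322
T_allowed = 8 / 0.279322 = 28.64078 hours
Dose = (T / T_allowed) * 100
Dose = (7.7 / 28.64078) * 100 = 26.88

26.88 %


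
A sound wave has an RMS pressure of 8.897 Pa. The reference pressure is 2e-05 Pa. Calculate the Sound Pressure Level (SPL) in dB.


Given values:
  p = 8.897 Pa
  p_ref = 2e-05 Pa
Formula: SPL = 20 * log10(p / p_ref)
Compute ratio: p / p_ref = 8.897 / 2e-05 = 444850
Compute log10: log10(444850) = 5.648214
Multiply: SPL = 20 * 5.648214 = 112.96

112.96 dB


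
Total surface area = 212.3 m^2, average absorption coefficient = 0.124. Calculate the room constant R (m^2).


Given values:
  S = 212.3 m^2, alpha = 0.124
Formula: R = S * alpha / (1 - alpha)
Numerator: 212.3 * 0.124 = 26.3252
Denominator: 1 - 0.124 = 0.876
R = 26.3252 / 0.876 = 30.05

30.05 m^2


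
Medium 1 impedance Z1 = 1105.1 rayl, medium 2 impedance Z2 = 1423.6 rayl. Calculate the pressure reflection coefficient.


Given values:
  Z1 = 1105.1 rayl, Z2 = 1423.6 rayl
Formula: R = (Z2 - Z1) / (Z2 + Z1)
Numerator: Z2 - Z1 = 1423.6 - 1105.1 = 318.5
Denominator: Z2 + Z1 = 1423.6 + 1105.1 = 2528.7
R = 318.5 / 2528.7 = 0.126

0.126


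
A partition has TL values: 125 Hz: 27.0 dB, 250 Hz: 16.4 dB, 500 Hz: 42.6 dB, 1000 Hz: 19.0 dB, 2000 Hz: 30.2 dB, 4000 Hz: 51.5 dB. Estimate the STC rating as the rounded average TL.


Given TL values at each frequency:
  125 Hz: 27.0 dB
  250 Hz: 16.4 dB
  500 Hz: 42.6 dB
  1000 Hz: 19.0 dB
  2000 Hz: 30.2 dB
  4000 Hz: 51.5 dB
Formula: STC ~ round(average of TL values)
Sum = 27.0 + 16.4 + 42.6 + 19.0 + 30.2 + 51.5 = 186.7
Average = 186.7 / 6 = 31.12
Rounded: 31

31


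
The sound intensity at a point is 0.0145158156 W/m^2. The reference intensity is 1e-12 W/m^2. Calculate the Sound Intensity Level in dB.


Given values:
  I = 0.0145158156 W/m^2
  I_ref = 1e-12 W/m^2
Formula: SIL = 10 * log10(I / I_ref)
Compute ratio: I / I_ref = 14515815600
Compute log10: log10(14515815600) = 10.161841
Multiply: SIL = 10 * 10.161841 = 101.62

101.62 dB


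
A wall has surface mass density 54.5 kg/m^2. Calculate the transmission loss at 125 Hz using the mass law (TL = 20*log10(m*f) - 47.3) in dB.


Given values:
  m = 54.5 kg/m^2, f = 125 Hz
Formula: TL = 20 * log10(m * f) - 47.3
Compute m * f = 54.5 * 125 = 6812.5
Compute log10(6812.5) = 3.833307
Compute 20 * 3.833307 = 76.6661
TL = 76.6661 - 47.3 = 29.37

29.37 dB


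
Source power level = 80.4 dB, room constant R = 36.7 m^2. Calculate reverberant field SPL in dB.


Given values:
  Lw = 80.4 dB, R = 36.7 m^2
Formula: SPL = Lw + 10 * log10(4 / R)
Compute 4 / R = 4 / 36.7 = 0.108992
Compute 10 * log10(0.108992) = -9.6261
SPL = 80.4 + (-9.6261) = 70.77

70.77 dB


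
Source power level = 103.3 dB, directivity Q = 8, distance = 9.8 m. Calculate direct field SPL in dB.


Given values:
  Lw = 103.3 dB, Q = 8, r = 9.8 m
Formula: SPL = Lw + 10 * log10(Q / (4 * pi * r^2))
Compute 4 * pi * r^2 = 4 * pi * 9.8^2 = 1206.8742
Compute Q / denom = 8 / 1206.8742 = 0.00662869
Compute 10 * log10(0.00662869) = -21.7857
SPL = 103.3 + (-21.7857) = 81.51

81.51 dB


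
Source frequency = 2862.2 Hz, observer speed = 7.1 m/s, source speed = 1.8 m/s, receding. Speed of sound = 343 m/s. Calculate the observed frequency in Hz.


Given values:
  f_s = 2862.2 Hz, v_o = 7.1 m/s, v_s = 1.8 m/s
  Direction: receding
Formula: f_o = f_s * (c - v_o) / (c + v_s)
Numerator: c - v_o = 343 - 7.1 = 335.9
Denominator: c + v_s = 343 + 1.8 = 344.8
f_o = 2862.2 * 335.9 / 344.8 = 2788.32

2788.32 Hz


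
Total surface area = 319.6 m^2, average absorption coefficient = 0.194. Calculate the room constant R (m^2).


Given values:
  S = 319.6 m^2, alpha = 0.194
Formula: R = S * alpha / (1 - alpha)
Numerator: 319.6 * 0.194 = 62.0024
Denominator: 1 - 0.194 = 0.806
R = 62.0024 / 0.806 = 76.93

76.93 m^2


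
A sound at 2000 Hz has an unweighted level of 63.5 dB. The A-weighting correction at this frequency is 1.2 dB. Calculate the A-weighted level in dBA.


Given values:
  SPL = 63.5 dB
  A-weighting at 2000 Hz = 1.2 dB
Formula: L_A = SPL + A_weight
L_A = 63.5 + (1.2)
L_A = 64.7

64.7 dBA


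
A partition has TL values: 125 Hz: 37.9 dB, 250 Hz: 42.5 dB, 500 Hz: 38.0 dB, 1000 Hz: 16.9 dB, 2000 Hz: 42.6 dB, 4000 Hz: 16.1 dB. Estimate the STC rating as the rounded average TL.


Given TL values at each frequency:
  125 Hz: 37.9 dB
  250 Hz: 42.5 dB
  500 Hz: 38.0 dB
  1000 Hz: 16.9 dB
  2000 Hz: 42.6 dB
  4000 Hz: 16.1 dB
Formula: STC ~ round(average of TL values)
Sum = 37.9 + 42.5 + 38.0 + 16.9 + 42.6 + 16.1 = 194.0
Average = 194.0 / 6 = 32.33
Rounded: 32

32


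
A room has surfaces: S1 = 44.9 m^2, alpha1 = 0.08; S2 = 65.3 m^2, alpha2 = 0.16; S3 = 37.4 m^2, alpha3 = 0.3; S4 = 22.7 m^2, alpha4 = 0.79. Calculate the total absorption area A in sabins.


Given surfaces:
  Surface 1: 44.9 * 0.08 = 3.592
  Surface 2: 65.3 * 0.16 = 10.448
  Surface 3: 37.4 * 0.3 = 11.22
  Surface 4: 22.7 * 0.79 = 17.933
Formula: A = sum(Si * alpha_i)
A = 3.592 + 10.448 + 11.22 + 17.933
A = 43.19

43.19 sabins


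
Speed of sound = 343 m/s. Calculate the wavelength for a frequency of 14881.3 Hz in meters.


Given values:
  c = 343 m/s, f = 14881.3 Hz
Formula: lambda = c / f
lambda = 343 / 14881.3
lambda = 0.023

0.023 m


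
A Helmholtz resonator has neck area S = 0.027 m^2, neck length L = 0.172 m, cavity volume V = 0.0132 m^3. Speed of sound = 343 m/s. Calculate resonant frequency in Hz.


Given values:
  S = 0.027 m^2, L = 0.172 m, V = 0.0132 m^3, c = 343 m/s
Formula: f = (c / (2*pi)) * sqrt(S / (V * L))
Compute V * L = 0.0132 * 0.172 = 0.0022704
Compute S / (V * L) = 0.027 / 0.0022704 = 11.8922
Compute sqrt(11.8922) = 3.448507
Compute c / (2*pi) = 343 / 6.283185 = 54.590148
f = 54.590148 * 3.448507 = 188.25

188.25 Hz


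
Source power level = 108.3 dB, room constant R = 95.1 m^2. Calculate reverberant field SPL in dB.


Given values:
  Lw = 108.3 dB, R = 95.1 m^2
Formula: SPL = Lw + 10 * log10(4 / R)
Compute 4 / R = 4 / 95.1 = 0.042061
Compute 10 * log10(0.042061) = -13.7612
SPL = 108.3 + (-13.7612) = 94.54

94.54 dB


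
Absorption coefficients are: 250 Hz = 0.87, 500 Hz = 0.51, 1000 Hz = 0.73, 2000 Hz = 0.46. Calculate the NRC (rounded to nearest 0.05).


Given values:
  a_250 = 0.87, a_500 = 0.51
  a_1000 = 0.73, a_2000 = 0.46
Formula: NRC = (a250 + a500 + a1000 + a2000) / 4
Sum = 0.87 + 0.51 + 0.73 + 0.46 = 2.57
NRC = 2.57 / 4 = 0.6425
Rounded to nearest 0.05: 0.65

0.65


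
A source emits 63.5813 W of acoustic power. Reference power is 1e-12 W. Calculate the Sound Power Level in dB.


Given values:
  W = 63.5813 W
  W_ref = 1e-12 W
Formula: SWL = 10 * log10(W / W_ref)
Compute ratio: W / W_ref = 63581300000000
Compute log10: log10(63581300000000) = 13.803329
Multiply: SWL = 10 * 13.803329 = 138.03

138.03 dB


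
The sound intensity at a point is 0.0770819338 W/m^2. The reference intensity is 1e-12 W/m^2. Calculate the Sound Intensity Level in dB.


Given values:
  I = 0.0770819338 W/m^2
  I_ref = 1e-12 W/m^2
Formula: SIL = 10 * log10(I / I_ref)
Compute ratio: I / I_ref = 77081933800
Compute log10: log10(77081933800) = 10.886953
Multiply: SIL = 10 * 10.886953 = 108.87

108.87 dB


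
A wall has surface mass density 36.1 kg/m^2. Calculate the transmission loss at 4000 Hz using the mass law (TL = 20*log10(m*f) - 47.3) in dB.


Given values:
  m = 36.1 kg/m^2, f = 4000 Hz
Formula: TL = 20 * log10(m * f) - 47.3
Compute m * f = 36.1 * 4000 = 144400.0
Compute log10(144400.0) = 5.159567
Compute 20 * 5.159567 = 103.1913
TL = 103.1913 - 47.3 = 55.89

55.89 dB


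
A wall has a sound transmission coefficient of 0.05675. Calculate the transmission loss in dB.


Given values:
  tau = 0.05675
Formula: TL = 10 * log10(1 / tau)
Compute 1 / tau = 1 / 0.05675 = 17.6211
Compute log10(17.6211) = 1.246033
TL = 10 * 1.246033 = 12.46

12.46 dB


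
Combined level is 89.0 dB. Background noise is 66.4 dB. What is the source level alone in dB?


Given values:
  L_total = 89.0 dB, L_bg = 66.4 dB
Formula: L_source = 10 * log10(10^(L_total/10) - 10^(L_bg/10))
Convert to linear:
  10^(89.0/10) = 794328234.7243
  10^(66.4/10) = 4365158.3224
Difference: 794328234.7243 - 4365158.3224 = 789963076.4019
L_source = 10 * log10(789963076.4019) = 88.98

88.98 dB


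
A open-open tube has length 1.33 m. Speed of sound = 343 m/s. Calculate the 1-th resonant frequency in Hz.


Given values:
  Tube type: open-open, L = 1.33 m, c = 343 m/s, n = 1
Formula: f_n = n * c / (2 * L)
Compute 2 * L = 2 * 1.33 = 2.66
f = 1 * 343 / 2.66
f = 128.95

128.95 Hz


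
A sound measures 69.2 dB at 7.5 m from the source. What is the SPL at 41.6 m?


Given values:
  SPL1 = 69.2 dB, r1 = 7.5 m, r2 = 41.6 m
Formula: SPL2 = SPL1 - 20 * log10(r2 / r1)
Compute ratio: r2 / r1 = 41.6 / 7.5 = 5.5467
Compute log10: log10(5.5467) = 0.744035
Compute drop: 20 * 0.744035 = 14.8807
SPL2 = 69.2 - 14.8807 = 54.32

54.32 dB


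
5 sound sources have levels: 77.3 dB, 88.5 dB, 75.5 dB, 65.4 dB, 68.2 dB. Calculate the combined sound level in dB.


Formula: L_total = 10 * log10( sum(10^(Li/10)) )
  Source 1: 10^(77.3/10) = 53703179.637
  Source 2: 10^(88.5/10) = 707945784.3841
  Source 3: 10^(75.5/10) = 35481338.9234
  Source 4: 10^(65.4/10) = 3467368.5045
  Source 5: 10^(68.2/10) = 6606934.4801
Sum of linear values = 807204605.9291
L_total = 10 * log10(807204605.9291) = 89.07

89.07 dB


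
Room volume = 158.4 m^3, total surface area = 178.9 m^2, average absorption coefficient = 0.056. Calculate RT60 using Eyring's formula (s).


Given values:
  V = 158.4 m^3, S = 178.9 m^2, alpha = 0.056
Formula: RT60 = 0.161 * V / (-S * ln(1 - alpha))
Compute ln(1 - 0.056) = ln(0.944) = -0.057629
Denominator: -178.9 * -0.057629 = 10.3098
Numerator: 0.161 * 158.4 = 25.5024
RT60 = 25.5024 / 10.3098 = 2.474

2.474 s


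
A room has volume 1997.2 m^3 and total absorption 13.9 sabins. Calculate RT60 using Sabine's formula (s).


Given values:
  V = 1997.2 m^3
  A = 13.9 sabins
Formula: RT60 = 0.161 * V / A
Numerator: 0.161 * 1997.2 = 321.5492
RT60 = 321.5492 / 13.9 = 23.133

23.133 s


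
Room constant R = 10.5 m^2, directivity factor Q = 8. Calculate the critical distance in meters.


Given values:
  R = 10.5 m^2, Q = 8
Formula: d_c = 0.141 * sqrt(Q * R)
Compute Q * R = 8 * 10.5 = 84.0
Compute sqrt(84.0) = 9.1652
d_c = 0.141 * 9.1652 = 1.292

1.292 m


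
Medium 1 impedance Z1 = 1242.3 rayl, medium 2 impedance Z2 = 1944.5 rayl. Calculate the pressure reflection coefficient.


Given values:
  Z1 = 1242.3 rayl, Z2 = 1944.5 rayl
Formula: R = (Z2 - Z1) / (Z2 + Z1)
Numerator: Z2 - Z1 = 1944.5 - 1242.3 = 702.2
Denominator: Z2 + Z1 = 1944.5 + 1242.3 = 3186.8
R = 702.2 / 3186.8 = 0.2203

0.2203


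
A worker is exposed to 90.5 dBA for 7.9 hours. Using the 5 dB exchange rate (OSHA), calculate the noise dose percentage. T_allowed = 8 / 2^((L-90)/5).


Given values:
  L = 90.5 dBA, T = 7.9 hours
Formula: T_allowed = 8 / 2^((L - 90) / 5)
Compute exponent: (90.5 - 90) / 5 = 0.1
Compute 2^(0.1) = 1.071773
T_allowed = 8 / 1.071773 = 7.464267 hours
Dose = (T / T_allowed) * 100
Dose = (7.9 / 7.464267) * 100 = 105.84

105.84 %


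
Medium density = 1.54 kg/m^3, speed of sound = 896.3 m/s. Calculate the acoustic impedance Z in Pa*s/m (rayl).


Given values:
  rho = 1.54 kg/m^3
  c = 896.3 m/s
Formula: Z = rho * c
Z = 1.54 * 896.3
Z = 1380.3

1380.3 rayl


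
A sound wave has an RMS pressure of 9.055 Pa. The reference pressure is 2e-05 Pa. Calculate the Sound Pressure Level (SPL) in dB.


Given values:
  p = 9.055 Pa
  p_ref = 2e-05 Pa
Formula: SPL = 20 * log10(p / p_ref)
Compute ratio: p / p_ref = 9.055 / 2e-05 = 452750
Compute log10: log10(452750) = 5.655858
Multiply: SPL = 20 * 5.655858 = 113.12

113.12 dB


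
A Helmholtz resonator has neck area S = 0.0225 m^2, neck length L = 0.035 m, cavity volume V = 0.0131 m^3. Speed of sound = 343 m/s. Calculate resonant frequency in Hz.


Given values:
  S = 0.0225 m^2, L = 0.035 m, V = 0.0131 m^3, c = 343 m/s
Formula: f = (c / (2*pi)) * sqrt(S / (V * L))
Compute V * L = 0.0131 * 0.035 = 0.0004585
Compute S / (V * L) = 0.0225 / 0.0004585 = 49.0731
Compute sqrt(49.0731) = 7.005219
Compute c / (2*pi) = 343 / 6.283185 = 54.590148
f = 54.590148 * 7.005219 = 382.42

382.42 Hz


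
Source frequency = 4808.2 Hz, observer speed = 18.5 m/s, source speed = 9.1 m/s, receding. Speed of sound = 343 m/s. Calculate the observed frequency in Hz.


Given values:
  f_s = 4808.2 Hz, v_o = 18.5 m/s, v_s = 9.1 m/s
  Direction: receding
Formula: f_o = f_s * (c - v_o) / (c + v_s)
Numerator: c - v_o = 343 - 18.5 = 324.5
Denominator: c + v_s = 343 + 9.1 = 352.1
f_o = 4808.2 * 324.5 / 352.1 = 4431.3

4431.3 Hz


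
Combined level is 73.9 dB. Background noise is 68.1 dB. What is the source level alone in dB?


Given values:
  L_total = 73.9 dB, L_bg = 68.1 dB
Formula: L_source = 10 * log10(10^(L_total/10) - 10^(L_bg/10))
Convert to linear:
  10^(73.9/10) = 24547089.1569
  10^(68.1/10) = 6456542.2903
Difference: 24547089.1569 - 6456542.2903 = 18090546.8666
L_source = 10 * log10(18090546.8666) = 72.57

72.57 dB


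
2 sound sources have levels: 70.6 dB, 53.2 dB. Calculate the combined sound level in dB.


Formula: L_total = 10 * log10( sum(10^(Li/10)) )
  Source 1: 10^(70.6/10) = 11481536.215
  Source 2: 10^(53.2/10) = 208929.6131
Sum of linear values = 11690465.8281
L_total = 10 * log10(11690465.8281) = 70.68

70.68 dB


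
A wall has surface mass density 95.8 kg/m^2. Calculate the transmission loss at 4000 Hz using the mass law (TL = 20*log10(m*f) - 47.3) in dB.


Given values:
  m = 95.8 kg/m^2, f = 4000 Hz
Formula: TL = 20 * log10(m * f) - 47.3
Compute m * f = 95.8 * 4000 = 383200.0
Compute log10(383200.0) = 5.583426
Compute 20 * 5.583426 = 111.6685
TL = 111.6685 - 47.3 = 64.37

64.37 dB


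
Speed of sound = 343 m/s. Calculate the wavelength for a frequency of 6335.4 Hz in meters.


Given values:
  c = 343 m/s, f = 6335.4 Hz
Formula: lambda = c / f
lambda = 343 / 6335.4
lambda = 0.0541

0.0541 m


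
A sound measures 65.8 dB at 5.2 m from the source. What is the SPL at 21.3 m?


Given values:
  SPL1 = 65.8 dB, r1 = 5.2 m, r2 = 21.3 m
Formula: SPL2 = SPL1 - 20 * log10(r2 / r1)
Compute ratio: r2 / r1 = 21.3 / 5.2 = 4.0962
Compute log10: log10(4.0962) = 0.612381
Compute drop: 20 * 0.612381 = 12.2476
SPL2 = 65.8 - 12.2476 = 53.55

53.55 dB


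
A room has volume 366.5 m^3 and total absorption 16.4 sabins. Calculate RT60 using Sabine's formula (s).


Given values:
  V = 366.5 m^3
  A = 16.4 sabins
Formula: RT60 = 0.161 * V / A
Numerator: 0.161 * 366.5 = 59.0065
RT60 = 59.0065 / 16.4 = 3.598

3.598 s


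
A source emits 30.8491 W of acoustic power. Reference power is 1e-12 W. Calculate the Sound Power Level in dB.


Given values:
  W = 30.8491 W
  W_ref = 1e-12 W
Formula: SWL = 10 * log10(W / W_ref)
Compute ratio: W / W_ref = 30849100000000
Compute log10: log10(30849100000000) = 13.489242
Multiply: SWL = 10 * 13.489242 = 134.89

134.89 dB


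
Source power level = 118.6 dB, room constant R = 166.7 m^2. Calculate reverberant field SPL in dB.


Given values:
  Lw = 118.6 dB, R = 166.7 m^2
Formula: SPL = Lw + 10 * log10(4 / R)
Compute 4 / R = 4 / 166.7 = 0.023995
Compute 10 * log10(0.023995) = -16.1988
SPL = 118.6 + (-16.1988) = 102.4

102.4 dB


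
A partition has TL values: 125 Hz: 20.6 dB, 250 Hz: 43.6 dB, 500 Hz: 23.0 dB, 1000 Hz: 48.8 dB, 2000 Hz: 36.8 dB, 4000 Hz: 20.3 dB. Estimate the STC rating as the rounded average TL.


Given TL values at each frequency:
  125 Hz: 20.6 dB
  250 Hz: 43.6 dB
  500 Hz: 23.0 dB
  1000 Hz: 48.8 dB
  2000 Hz: 36.8 dB
  4000 Hz: 20.3 dB
Formula: STC ~ round(average of TL values)
Sum = 20.6 + 43.6 + 23.0 + 48.8 + 36.8 + 20.3 = 193.1
Average = 193.1 / 6 = 32.18
Rounded: 32

32


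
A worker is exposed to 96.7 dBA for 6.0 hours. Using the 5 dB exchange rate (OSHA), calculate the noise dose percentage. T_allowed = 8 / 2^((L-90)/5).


Given values:
  L = 96.7 dBA, T = 6.0 hours
Formula: T_allowed = 8 / 2^((L - 90) / 5)
Compute exponent: (96.7 - 90) / 5 = 1.34
Compute 2^(1.34) = 2.531513
T_allowed = 8 / 2.531513 = 3.160165 hours
Dose = (T / T_allowed) * 100
Dose = (6.0 / 3.160165) * 100 = 189.86

189.86 %


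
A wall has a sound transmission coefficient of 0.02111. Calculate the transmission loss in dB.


Given values:
  tau = 0.02111
Formula: TL = 10 * log10(1 / tau)
Compute 1 / tau = 1 / 0.02111 = 47.3709
Compute log10(47.3709) = 1.675512
TL = 10 * 1.675512 = 16.76

16.76 dB


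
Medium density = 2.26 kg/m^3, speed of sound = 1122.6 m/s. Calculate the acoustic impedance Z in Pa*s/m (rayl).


Given values:
  rho = 2.26 kg/m^3
  c = 1122.6 m/s
Formula: Z = rho * c
Z = 2.26 * 1122.6
Z = 2537.08

2537.08 rayl


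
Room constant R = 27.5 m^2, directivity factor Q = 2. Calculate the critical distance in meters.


Given values:
  R = 27.5 m^2, Q = 2
Formula: d_c = 0.141 * sqrt(Q * R)
Compute Q * R = 2 * 27.5 = 55.0
Compute sqrt(55.0) = 7.4162
d_c = 0.141 * 7.4162 = 1.046

1.046 m


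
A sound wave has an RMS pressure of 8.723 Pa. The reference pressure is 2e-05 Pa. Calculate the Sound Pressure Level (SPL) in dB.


Given values:
  p = 8.723 Pa
  p_ref = 2e-05 Pa
Formula: SPL = 20 * log10(p / p_ref)
Compute ratio: p / p_ref = 8.723 / 2e-05 = 436150
Compute log10: log10(436150) = 5.639636
Multiply: SPL = 20 * 5.639636 = 112.79

112.79 dB


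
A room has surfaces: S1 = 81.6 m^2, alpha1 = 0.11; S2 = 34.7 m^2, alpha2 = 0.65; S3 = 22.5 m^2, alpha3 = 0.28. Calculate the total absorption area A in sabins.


Given surfaces:
  Surface 1: 81.6 * 0.11 = 8.976
  Surface 2: 34.7 * 0.65 = 22.555
  Surface 3: 22.5 * 0.28 = 6.3
Formula: A = sum(Si * alpha_i)
A = 8.976 + 22.555 + 6.3
A = 37.83

37.83 sabins


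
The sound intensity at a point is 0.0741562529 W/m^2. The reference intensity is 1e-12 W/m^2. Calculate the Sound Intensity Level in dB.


Given values:
  I = 0.0741562529 W/m^2
  I_ref = 1e-12 W/m^2
Formula: SIL = 10 * log10(I / I_ref)
Compute ratio: I / I_ref = 74156252900
Compute log10: log10(74156252900) = 10.870148
Multiply: SIL = 10 * 10.870148 = 108.7

108.7 dB


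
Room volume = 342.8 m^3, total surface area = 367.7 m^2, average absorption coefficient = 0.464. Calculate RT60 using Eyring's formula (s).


Given values:
  V = 342.8 m^3, S = 367.7 m^2, alpha = 0.464
Formula: RT60 = 0.161 * V / (-S * ln(1 - alpha))
Compute ln(1 - 0.464) = ln(0.536) = -0.623621
Denominator: -367.7 * -0.623621 = 229.3054
Numerator: 0.161 * 342.8 = 55.1908
RT60 = 55.1908 / 229.3054 = 0.241

0.241 s


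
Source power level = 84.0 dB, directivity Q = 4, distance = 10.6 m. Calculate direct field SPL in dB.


Given values:
  Lw = 84.0 dB, Q = 4, r = 10.6 m
Formula: SPL = Lw + 10 * log10(Q / (4 * pi * r^2))
Compute 4 * pi * r^2 = 4 * pi * 10.6^2 = 1411.9574
Compute Q / denom = 4 / 1411.9574 = 0.00283295
Compute 10 * log10(0.00283295) = -25.4776
SPL = 84.0 + (-25.4776) = 58.52

58.52 dB


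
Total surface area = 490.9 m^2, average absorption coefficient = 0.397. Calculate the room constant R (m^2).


Given values:
  S = 490.9 m^2, alpha = 0.397
Formula: R = S * alpha / (1 - alpha)
Numerator: 490.9 * 0.397 = 194.8873
Denominator: 1 - 0.397 = 0.603
R = 194.8873 / 0.603 = 323.2

323.2 m^2


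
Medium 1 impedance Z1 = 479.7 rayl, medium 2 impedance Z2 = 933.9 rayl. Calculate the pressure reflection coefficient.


Given values:
  Z1 = 479.7 rayl, Z2 = 933.9 rayl
Formula: R = (Z2 - Z1) / (Z2 + Z1)
Numerator: Z2 - Z1 = 933.9 - 479.7 = 454.2
Denominator: Z2 + Z1 = 933.9 + 479.7 = 1413.6
R = 454.2 / 1413.6 = 0.3213

0.3213


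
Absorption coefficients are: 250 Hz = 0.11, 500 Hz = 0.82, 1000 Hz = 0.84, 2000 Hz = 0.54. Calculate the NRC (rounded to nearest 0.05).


Given values:
  a_250 = 0.11, a_500 = 0.82
  a_1000 = 0.84, a_2000 = 0.54
Formula: NRC = (a250 + a500 + a1000 + a2000) / 4
Sum = 0.11 + 0.82 + 0.84 + 0.54 = 2.31
NRC = 2.31 / 4 = 0.5775
Rounded to nearest 0.05: 0.6

0.6


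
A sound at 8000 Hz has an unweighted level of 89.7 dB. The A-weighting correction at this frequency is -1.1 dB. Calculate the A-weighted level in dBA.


Given values:
  SPL = 89.7 dB
  A-weighting at 8000 Hz = -1.1 dB
Formula: L_A = SPL + A_weight
L_A = 89.7 + (-1.1)
L_A = 88.6

88.6 dBA


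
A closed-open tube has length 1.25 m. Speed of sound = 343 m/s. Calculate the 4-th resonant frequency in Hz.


Given values:
  Tube type: closed-open, L = 1.25 m, c = 343 m/s, n = 4
Formula: f_n = (2n - 1) * c / (4 * L)
Compute 2n - 1 = 2*4 - 1 = 7
Compute 4 * L = 4 * 1.25 = 5.0
f = 7 * 343 / 5.0
f = 480.2

480.2 Hz


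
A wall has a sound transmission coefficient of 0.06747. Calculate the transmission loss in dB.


Given values:
  tau = 0.06747
Formula: TL = 10 * log10(1 / tau)
Compute 1 / tau = 1 / 0.06747 = 14.8214
Compute log10(14.8214) = 1.170889
TL = 10 * 1.170889 = 11.71

11.71 dB


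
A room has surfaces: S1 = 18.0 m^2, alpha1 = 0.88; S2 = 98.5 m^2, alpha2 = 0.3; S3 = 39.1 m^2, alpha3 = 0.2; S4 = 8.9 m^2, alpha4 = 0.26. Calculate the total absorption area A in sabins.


Given surfaces:
  Surface 1: 18.0 * 0.88 = 15.84
  Surface 2: 98.5 * 0.3 = 29.55
  Surface 3: 39.1 * 0.2 = 7.82
  Surface 4: 8.9 * 0.26 = 2.314
Formula: A = sum(Si * alpha_i)
A = 15.84 + 29.55 + 7.82 + 2.314
A = 55.52

55.52 sabins


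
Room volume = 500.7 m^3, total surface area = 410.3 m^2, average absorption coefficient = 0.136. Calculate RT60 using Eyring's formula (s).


Given values:
  V = 500.7 m^3, S = 410.3 m^2, alpha = 0.136
Formula: RT60 = 0.161 * V / (-S * ln(1 - alpha))
Compute ln(1 - 0.136) = ln(0.864) = -0.146183
Denominator: -410.3 * -0.146183 = 59.9789
Numerator: 0.161 * 500.7 = 80.6127
RT60 = 80.6127 / 59.9789 = 1.344

1.344 s


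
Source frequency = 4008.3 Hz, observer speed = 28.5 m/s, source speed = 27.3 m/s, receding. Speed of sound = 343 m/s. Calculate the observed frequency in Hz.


Given values:
  f_s = 4008.3 Hz, v_o = 28.5 m/s, v_s = 27.3 m/s
  Direction: receding
Formula: f_o = f_s * (c - v_o) / (c + v_s)
Numerator: c - v_o = 343 - 28.5 = 314.5
Denominator: c + v_s = 343 + 27.3 = 370.3
f_o = 4008.3 * 314.5 / 370.3 = 3404.29

3404.29 Hz


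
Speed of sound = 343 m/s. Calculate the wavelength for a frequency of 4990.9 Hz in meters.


Given values:
  c = 343 m/s, f = 4990.9 Hz
Formula: lambda = c / f
lambda = 343 / 4990.9
lambda = 0.0687

0.0687 m


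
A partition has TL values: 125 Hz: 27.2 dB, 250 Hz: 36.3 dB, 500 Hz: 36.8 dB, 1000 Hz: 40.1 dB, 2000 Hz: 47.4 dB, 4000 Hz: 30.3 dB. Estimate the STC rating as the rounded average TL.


Given TL values at each frequency:
  125 Hz: 27.2 dB
  250 Hz: 36.3 dB
  500 Hz: 36.8 dB
  1000 Hz: 40.1 dB
  2000 Hz: 47.4 dB
  4000 Hz: 30.3 dB
Formula: STC ~ round(average of TL values)
Sum = 27.2 + 36.3 + 36.8 + 40.1 + 47.4 + 30.3 = 218.1
Average = 218.1 / 6 = 36.35
Rounded: 36

36


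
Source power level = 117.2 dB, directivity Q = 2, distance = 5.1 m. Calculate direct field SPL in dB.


Given values:
  Lw = 117.2 dB, Q = 2, r = 5.1 m
Formula: SPL = Lw + 10 * log10(Q / (4 * pi * r^2))
Compute 4 * pi * r^2 = 4 * pi * 5.1^2 = 326.8513
Compute Q / denom = 2 / 326.8513 = 0.00611899
Compute 10 * log10(0.00611899) = -22.1332
SPL = 117.2 + (-22.1332) = 95.07

95.07 dB


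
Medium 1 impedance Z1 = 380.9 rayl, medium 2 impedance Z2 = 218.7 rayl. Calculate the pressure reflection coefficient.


Given values:
  Z1 = 380.9 rayl, Z2 = 218.7 rayl
Formula: R = (Z2 - Z1) / (Z2 + Z1)
Numerator: Z2 - Z1 = 218.7 - 380.9 = -162.2
Denominator: Z2 + Z1 = 218.7 + 380.9 = 599.6
R = -162.2 / 599.6 = -0.2705

-0.2705


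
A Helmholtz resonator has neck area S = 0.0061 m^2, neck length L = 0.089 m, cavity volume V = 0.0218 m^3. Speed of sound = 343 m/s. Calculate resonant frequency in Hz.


Given values:
  S = 0.0061 m^2, L = 0.089 m, V = 0.0218 m^3, c = 343 m/s
Formula: f = (c / (2*pi)) * sqrt(S / (V * L))
Compute V * L = 0.0218 * 0.089 = 0.0019402
Compute S / (V * L) = 0.0061 / 0.0019402 = 3.144
Compute sqrt(3.144) = 1.773133
Compute c / (2*pi) = 343 / 6.283185 = 54.590148
f = 54.590148 * 1.773133 = 96.8

96.8 Hz


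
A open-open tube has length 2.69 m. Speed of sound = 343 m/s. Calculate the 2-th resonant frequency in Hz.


Given values:
  Tube type: open-open, L = 2.69 m, c = 343 m/s, n = 2
Formula: f_n = n * c / (2 * L)
Compute 2 * L = 2 * 2.69 = 5.38
f = 2 * 343 / 5.38
f = 127.51

127.51 Hz


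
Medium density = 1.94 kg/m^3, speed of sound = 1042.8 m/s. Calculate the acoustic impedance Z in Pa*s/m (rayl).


Given values:
  rho = 1.94 kg/m^3
  c = 1042.8 m/s
Formula: Z = rho * c
Z = 1.94 * 1042.8
Z = 2023.03

2023.03 rayl


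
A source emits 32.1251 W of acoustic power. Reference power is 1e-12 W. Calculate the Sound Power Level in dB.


Given values:
  W = 32.1251 W
  W_ref = 1e-12 W
Formula: SWL = 10 * log10(W / W_ref)
Compute ratio: W / W_ref = 32125100000000
Compute log10: log10(32125100000000) = 13.506844
Multiply: SWL = 10 * 13.506844 = 135.07

135.07 dB


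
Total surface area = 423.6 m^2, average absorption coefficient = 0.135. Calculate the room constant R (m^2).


Given values:
  S = 423.6 m^2, alpha = 0.135
Formula: R = S * alpha / (1 - alpha)
Numerator: 423.6 * 0.135 = 57.186
Denominator: 1 - 0.135 = 0.865
R = 57.186 / 0.865 = 66.11

66.11 m^2


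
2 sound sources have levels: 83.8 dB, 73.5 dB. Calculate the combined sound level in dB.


Formula: L_total = 10 * log10( sum(10^(Li/10)) )
  Source 1: 10^(83.8/10) = 239883291.9019
  Source 2: 10^(73.5/10) = 22387211.3857
Sum of linear values = 262270503.2876
L_total = 10 * log10(262270503.2876) = 84.19

84.19 dB


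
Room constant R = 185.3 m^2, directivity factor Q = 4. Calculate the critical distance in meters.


Given values:
  R = 185.3 m^2, Q = 4
Formula: d_c = 0.141 * sqrt(Q * R)
Compute Q * R = 4 * 185.3 = 741.2
Compute sqrt(741.2) = 27.225
d_c = 0.141 * 27.225 = 3.839

3.839 m


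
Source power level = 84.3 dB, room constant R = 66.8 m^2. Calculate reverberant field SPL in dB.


Given values:
  Lw = 84.3 dB, R = 66.8 m^2
Formula: SPL = Lw + 10 * log10(4 / R)
Compute 4 / R = 4 / 66.8 = 0.05988
Compute 10 * log10(0.05988) = -12.2272
SPL = 84.3 + (-12.2272) = 72.07

72.07 dB


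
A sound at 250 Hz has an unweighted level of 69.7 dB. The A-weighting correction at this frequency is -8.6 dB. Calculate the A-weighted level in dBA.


Given values:
  SPL = 69.7 dB
  A-weighting at 250 Hz = -8.6 dB
Formula: L_A = SPL + A_weight
L_A = 69.7 + (-8.6)
L_A = 61.1

61.1 dBA


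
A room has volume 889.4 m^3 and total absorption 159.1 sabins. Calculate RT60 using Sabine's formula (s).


Given values:
  V = 889.4 m^3
  A = 159.1 sabins
Formula: RT60 = 0.161 * V / A
Numerator: 0.161 * 889.4 = 143.1934
RT60 = 143.1934 / 159.1 = 0.9

0.9 s


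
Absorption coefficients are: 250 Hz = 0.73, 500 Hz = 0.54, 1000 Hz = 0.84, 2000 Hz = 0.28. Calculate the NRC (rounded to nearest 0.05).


Given values:
  a_250 = 0.73, a_500 = 0.54
  a_1000 = 0.84, a_2000 = 0.28
Formula: NRC = (a250 + a500 + a1000 + a2000) / 4
Sum = 0.73 + 0.54 + 0.84 + 0.28 = 2.39
NRC = 2.39 / 4 = 0.5975
Rounded to nearest 0.05: 0.6

0.6


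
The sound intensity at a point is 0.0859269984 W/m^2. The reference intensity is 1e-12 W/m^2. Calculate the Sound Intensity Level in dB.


Given values:
  I = 0.0859269984 W/m^2
  I_ref = 1e-12 W/m^2
Formula: SIL = 10 * log10(I / I_ref)
Compute ratio: I / I_ref = 85926998400
Compute log10: log10(85926998400) = 10.93413
Multiply: SIL = 10 * 10.93413 = 109.34

109.34 dB


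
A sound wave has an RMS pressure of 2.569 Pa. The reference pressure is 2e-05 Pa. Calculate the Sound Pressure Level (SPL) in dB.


Given values:
  p = 2.569 Pa
  p_ref = 2e-05 Pa
Formula: SPL = 20 * log10(p / p_ref)
Compute ratio: p / p_ref = 2.569 / 2e-05 = 128450
Compute log10: log10(128450) = 5.108734
Multiply: SPL = 20 * 5.108734 = 102.17

102.17 dB


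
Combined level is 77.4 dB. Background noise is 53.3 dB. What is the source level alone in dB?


Given values:
  L_total = 77.4 dB, L_bg = 53.3 dB
Formula: L_source = 10 * log10(10^(L_total/10) - 10^(L_bg/10))
Convert to linear:
  10^(77.4/10) = 54954087.3858
  10^(53.3/10) = 213796.209
Difference: 54954087.3858 - 213796.209 = 54740291.1768
L_source = 10 * log10(54740291.1768) = 77.38

77.38 dB


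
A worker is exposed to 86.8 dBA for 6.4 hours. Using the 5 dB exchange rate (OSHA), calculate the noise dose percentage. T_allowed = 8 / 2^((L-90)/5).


Given values:
  L = 86.8 dBA, T = 6.4 hours
Formula: T_allowed = 8 / 2^((L - 90) / 5)
Compute exponent: (86.8 - 90) / 5 = -0.64
Compute 2^(-0.64) = 0.641713
T_allowed = 8 / 0.641713 = 12.466632 hours
Dose = (T / T_allowed) * 100
Dose = (6.4 / 12.466632) * 100 = 51.34

51.34 %


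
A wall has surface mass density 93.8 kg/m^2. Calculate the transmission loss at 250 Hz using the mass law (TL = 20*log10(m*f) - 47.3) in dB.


Given values:
  m = 93.8 kg/m^2, f = 250 Hz
Formula: TL = 20 * log10(m * f) - 47.3
Compute m * f = 93.8 * 250 = 23450.0
Compute log10(23450.0) = 4.370143
Compute 20 * 4.370143 = 87.4029
TL = 87.4029 - 47.3 = 40.1

40.1 dB


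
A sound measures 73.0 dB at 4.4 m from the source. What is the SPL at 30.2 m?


Given values:
  SPL1 = 73.0 dB, r1 = 4.4 m, r2 = 30.2 m
Formula: SPL2 = SPL1 - 20 * log10(r2 / r1)
Compute ratio: r2 / r1 = 30.2 / 4.4 = 6.8636
Compute log10: log10(6.8636) = 0.836552
Compute drop: 20 * 0.836552 = 16.731
SPL2 = 73.0 - 16.731 = 56.27

56.27 dB


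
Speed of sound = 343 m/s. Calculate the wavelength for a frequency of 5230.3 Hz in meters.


Given values:
  c = 343 m/s, f = 5230.3 Hz
Formula: lambda = c / f
lambda = 343 / 5230.3
lambda = 0.0656

0.0656 m


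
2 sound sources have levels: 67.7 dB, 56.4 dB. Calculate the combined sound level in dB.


Formula: L_total = 10 * log10( sum(10^(Li/10)) )
  Source 1: 10^(67.7/10) = 5888436.5536
  Source 2: 10^(56.4/10) = 436515.8322
Sum of linear values = 6324952.3858
L_total = 10 * log10(6324952.3858) = 68.01

68.01 dB


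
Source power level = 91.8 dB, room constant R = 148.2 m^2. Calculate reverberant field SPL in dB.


Given values:
  Lw = 91.8 dB, R = 148.2 m^2
Formula: SPL = Lw + 10 * log10(4 / R)
Compute 4 / R = 4 / 148.2 = 0.026991
Compute 10 * log10(0.026991) = -15.6878
SPL = 91.8 + (-15.6878) = 76.11

76.11 dB


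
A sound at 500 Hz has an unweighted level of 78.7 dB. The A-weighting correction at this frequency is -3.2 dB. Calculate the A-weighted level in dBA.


Given values:
  SPL = 78.7 dB
  A-weighting at 500 Hz = -3.2 dB
Formula: L_A = SPL + A_weight
L_A = 78.7 + (-3.2)
L_A = 75.5

75.5 dBA


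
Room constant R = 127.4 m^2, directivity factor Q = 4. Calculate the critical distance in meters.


Given values:
  R = 127.4 m^2, Q = 4
Formula: d_c = 0.141 * sqrt(Q * R)
Compute Q * R = 4 * 127.4 = 509.6
Compute sqrt(509.6) = 22.5743
d_c = 0.141 * 22.5743 = 3.183

3.183 m


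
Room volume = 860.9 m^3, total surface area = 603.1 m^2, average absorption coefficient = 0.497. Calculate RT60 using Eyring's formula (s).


Given values:
  V = 860.9 m^3, S = 603.1 m^2, alpha = 0.497
Formula: RT60 = 0.161 * V / (-S * ln(1 - alpha))
Compute ln(1 - 0.497) = ln(0.503) = -0.687165
Denominator: -603.1 * -0.687165 = 414.4292
Numerator: 0.161 * 860.9 = 138.6049
RT60 = 138.6049 / 414.4292 = 0.334

0.334 s


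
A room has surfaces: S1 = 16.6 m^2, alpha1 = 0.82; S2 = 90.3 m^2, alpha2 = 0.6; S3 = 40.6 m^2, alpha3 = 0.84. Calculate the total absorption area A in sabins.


Given surfaces:
  Surface 1: 16.6 * 0.82 = 13.612
  Surface 2: 90.3 * 0.6 = 54.18
  Surface 3: 40.6 * 0.84 = 34.104
Formula: A = sum(Si * alpha_i)
A = 13.612 + 54.18 + 34.104
A = 101.9

101.9 sabins


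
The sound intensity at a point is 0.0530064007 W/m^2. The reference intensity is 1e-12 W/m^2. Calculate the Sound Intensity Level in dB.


Given values:
  I = 0.0530064007 W/m^2
  I_ref = 1e-12 W/m^2
Formula: SIL = 10 * log10(I / I_ref)
Compute ratio: I / I_ref = 53006400700
Compute log10: log10(53006400700) = 10.724328
Multiply: SIL = 10 * 10.724328 = 107.24

107.24 dB


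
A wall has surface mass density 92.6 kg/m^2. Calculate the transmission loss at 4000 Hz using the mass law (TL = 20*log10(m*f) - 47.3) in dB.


Given values:
  m = 92.6 kg/m^2, f = 4000 Hz
Formula: TL = 20 * log10(m * f) - 47.3
Compute m * f = 92.6 * 4000 = 370400.0
Compute log10(370400.0) = 5.568671
Compute 20 * 5.568671 = 111.3734
TL = 111.3734 - 47.3 = 64.07

64.07 dB


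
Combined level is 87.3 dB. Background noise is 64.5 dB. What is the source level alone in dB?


Given values:
  L_total = 87.3 dB, L_bg = 64.5 dB
Formula: L_source = 10 * log10(10^(L_total/10) - 10^(L_bg/10))
Convert to linear:
  10^(87.3/10) = 537031796.3703
  10^(64.5/10) = 2818382.9313
Difference: 537031796.3703 - 2818382.9313 = 534213413.439
L_source = 10 * log10(534213413.439) = 87.28

87.28 dB


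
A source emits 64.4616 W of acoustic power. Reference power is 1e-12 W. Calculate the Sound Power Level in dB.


Given values:
  W = 64.4616 W
  W_ref = 1e-12 W
Formula: SWL = 10 * log10(W / W_ref)
Compute ratio: W / W_ref = 64461600000000
Compute log10: log10(64461600000000) = 13.809301
Multiply: SWL = 10 * 13.809301 = 138.09

138.09 dB


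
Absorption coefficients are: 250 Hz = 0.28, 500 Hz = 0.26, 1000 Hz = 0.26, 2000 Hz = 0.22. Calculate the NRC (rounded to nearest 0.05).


Given values:
  a_250 = 0.28, a_500 = 0.26
  a_1000 = 0.26, a_2000 = 0.22
Formula: NRC = (a250 + a500 + a1000 + a2000) / 4
Sum = 0.28 + 0.26 + 0.26 + 0.22 = 1.02
NRC = 1.02 / 4 = 0.255
Rounded to nearest 0.05: 0.25

0.25


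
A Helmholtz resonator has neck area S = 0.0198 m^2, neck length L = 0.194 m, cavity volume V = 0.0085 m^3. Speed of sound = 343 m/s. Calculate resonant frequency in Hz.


Given values:
  S = 0.0198 m^2, L = 0.194 m, V = 0.0085 m^3, c = 343 m/s
Formula: f = (c / (2*pi)) * sqrt(S / (V * L))
Compute V * L = 0.0085 * 0.194 = 0.001649
Compute S / (V * L) = 0.0198 / 0.001649 = 12.0073
Compute sqrt(12.0073) = 3.465155
Compute c / (2*pi) = 343 / 6.283185 = 54.590148
f = 54.590148 * 3.465155 = 189.16

189.16 Hz


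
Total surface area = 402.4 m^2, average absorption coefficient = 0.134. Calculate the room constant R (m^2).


Given values:
  S = 402.4 m^2, alpha = 0.134
Formula: R = S * alpha / (1 - alpha)
Numerator: 402.4 * 0.134 = 53.9216
Denominator: 1 - 0.134 = 0.866
R = 53.9216 / 0.866 = 62.27

62.27 m^2


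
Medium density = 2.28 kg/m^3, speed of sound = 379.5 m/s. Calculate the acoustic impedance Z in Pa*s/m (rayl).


Given values:
  rho = 2.28 kg/m^3
  c = 379.5 m/s
Formula: Z = rho * c
Z = 2.28 * 379.5
Z = 865.26

865.26 rayl


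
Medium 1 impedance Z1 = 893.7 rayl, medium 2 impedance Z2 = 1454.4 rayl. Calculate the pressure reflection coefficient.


Given values:
  Z1 = 893.7 rayl, Z2 = 1454.4 rayl
Formula: R = (Z2 - Z1) / (Z2 + Z1)
Numerator: Z2 - Z1 = 1454.4 - 893.7 = 560.7
Denominator: Z2 + Z1 = 1454.4 + 893.7 = 2348.1
R = 560.7 / 2348.1 = 0.2388

0.2388


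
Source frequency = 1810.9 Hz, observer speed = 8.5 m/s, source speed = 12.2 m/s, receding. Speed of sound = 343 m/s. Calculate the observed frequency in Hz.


Given values:
  f_s = 1810.9 Hz, v_o = 8.5 m/s, v_s = 12.2 m/s
  Direction: receding
Formula: f_o = f_s * (c - v_o) / (c + v_s)
Numerator: c - v_o = 343 - 8.5 = 334.5
Denominator: c + v_s = 343 + 12.2 = 355.2
f_o = 1810.9 * 334.5 / 355.2 = 1705.37

1705.37 Hz


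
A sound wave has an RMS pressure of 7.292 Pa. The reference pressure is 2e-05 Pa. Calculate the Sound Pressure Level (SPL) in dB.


Given values:
  p = 7.292 Pa
  p_ref = 2e-05 Pa
Formula: SPL = 20 * log10(p / p_ref)
Compute ratio: p / p_ref = 7.292 / 2e-05 = 364600
Compute log10: log10(364600) = 5.561817
Multiply: SPL = 20 * 5.561817 = 111.24

111.24 dB


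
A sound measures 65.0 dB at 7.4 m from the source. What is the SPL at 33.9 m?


Given values:
  SPL1 = 65.0 dB, r1 = 7.4 m, r2 = 33.9 m
Formula: SPL2 = SPL1 - 20 * log10(r2 / r1)
Compute ratio: r2 / r1 = 33.9 / 7.4 = 4.5811
Compute log10: log10(4.5811) = 0.66097
Compute drop: 20 * 0.66097 = 13.2194
SPL2 = 65.0 - 13.2194 = 51.78

51.78 dB


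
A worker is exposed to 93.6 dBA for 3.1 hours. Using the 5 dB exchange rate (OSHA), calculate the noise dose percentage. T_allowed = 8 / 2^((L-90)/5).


Given values:
  L = 93.6 dBA, T = 3.1 hours
Formula: T_allowed = 8 / 2^((L - 90) / 5)
Compute exponent: (93.6 - 90) / 5 = 0.72
Compute 2^(0.72) = 1.647182
T_allowed = 8 / 1.647182 = 4.85678 hours
Dose = (T / T_allowed) * 100
Dose = (3.1 / 4.85678) * 100 = 63.83

63.83 %


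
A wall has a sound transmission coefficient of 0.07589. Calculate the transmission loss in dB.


Given values:
  tau = 0.07589
Formula: TL = 10 * log10(1 / tau)
Compute 1 / tau = 1 / 0.07589 = 13.177
Compute log10(13.177) = 1.119817
TL = 10 * 1.119817 = 11.2

11.2 dB


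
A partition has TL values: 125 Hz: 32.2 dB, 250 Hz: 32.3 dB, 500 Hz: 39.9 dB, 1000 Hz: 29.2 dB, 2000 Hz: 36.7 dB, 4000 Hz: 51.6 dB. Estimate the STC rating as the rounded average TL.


Given TL values at each frequency:
  125 Hz: 32.2 dB
  250 Hz: 32.3 dB
  500 Hz: 39.9 dB
  1000 Hz: 29.2 dB
  2000 Hz: 36.7 dB
  4000 Hz: 51.6 dB
Formula: STC ~ round(average of TL values)
Sum = 32.2 + 32.3 + 39.9 + 29.2 + 36.7 + 51.6 = 221.9
Average = 221.9 / 6 = 36.98
Rounded: 37

37


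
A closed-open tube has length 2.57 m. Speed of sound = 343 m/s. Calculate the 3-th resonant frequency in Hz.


Given values:
  Tube type: closed-open, L = 2.57 m, c = 343 m/s, n = 3
Formula: f_n = (2n - 1) * c / (4 * L)
Compute 2n - 1 = 2*3 - 1 = 5
Compute 4 * L = 4 * 2.57 = 10.28
f = 5 * 343 / 10.28
f = 166.83

166.83 Hz


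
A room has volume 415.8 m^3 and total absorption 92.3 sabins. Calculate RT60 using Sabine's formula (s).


Given values:
  V = 415.8 m^3
  A = 92.3 sabins
Formula: RT60 = 0.161 * V / A
Numerator: 0.161 * 415.8 = 66.9438
RT60 = 66.9438 / 92.3 = 0.725

0.725 s


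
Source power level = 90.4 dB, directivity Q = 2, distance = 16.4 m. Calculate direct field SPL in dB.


Given values:
  Lw = 90.4 dB, Q = 2, r = 16.4 m
Formula: SPL = Lw + 10 * log10(Q / (4 * pi * r^2))
Compute 4 * pi * r^2 = 4 * pi * 16.4^2 = 3379.851
Compute Q / denom = 2 / 3379.851 = 0.00059174
Compute 10 * log10(0.00059174) = -32.2787
SPL = 90.4 + (-32.2787) = 58.12

58.12 dB


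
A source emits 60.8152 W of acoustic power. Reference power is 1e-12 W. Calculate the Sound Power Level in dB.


Given values:
  W = 60.8152 W
  W_ref = 1e-12 W
Formula: SWL = 10 * log10(W / W_ref)
Compute ratio: W / W_ref = 60815200000000
Compute log10: log10(60815200000000) = 13.784012
Multiply: SWL = 10 * 13.784012 = 137.84

137.84 dB
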